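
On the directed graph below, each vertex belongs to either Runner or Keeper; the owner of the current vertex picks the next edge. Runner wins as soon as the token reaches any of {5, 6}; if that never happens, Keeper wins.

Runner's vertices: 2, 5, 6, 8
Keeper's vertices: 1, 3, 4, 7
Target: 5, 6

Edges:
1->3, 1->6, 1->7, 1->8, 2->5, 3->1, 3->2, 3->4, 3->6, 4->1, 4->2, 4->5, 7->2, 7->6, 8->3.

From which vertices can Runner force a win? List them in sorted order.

A0 = {5, 6}
A1: add {2} — 2 (Runner) has 2→5.
A2: add {7} — 7 (Keeper): all of {2, 6} already in.
A3 = A2; e.g. 1 (Keeper) can still go to 3. Fixed point.
Runner's winning region = {2, 5, 6, 7}.

2, 5, 6, 7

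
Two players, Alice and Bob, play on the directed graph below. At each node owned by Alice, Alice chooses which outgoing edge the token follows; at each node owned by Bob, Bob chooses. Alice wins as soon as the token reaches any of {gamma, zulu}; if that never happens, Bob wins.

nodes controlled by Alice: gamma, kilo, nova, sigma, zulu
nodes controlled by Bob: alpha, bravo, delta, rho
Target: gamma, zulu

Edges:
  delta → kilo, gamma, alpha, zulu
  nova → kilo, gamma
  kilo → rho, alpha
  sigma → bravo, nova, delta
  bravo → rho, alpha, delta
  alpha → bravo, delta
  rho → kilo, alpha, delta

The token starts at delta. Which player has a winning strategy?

A0 = {gamma, zulu}
A1: add {nova} — nova (Alice) has nova→gamma.
A2: add {sigma} — sigma (Alice) has sigma→nova.
A3 = A2; e.g. kilo (Alice) has no edge into A2. Fixed point.
delta never enters the attractor, so Bob can avoid the target forever.

Bob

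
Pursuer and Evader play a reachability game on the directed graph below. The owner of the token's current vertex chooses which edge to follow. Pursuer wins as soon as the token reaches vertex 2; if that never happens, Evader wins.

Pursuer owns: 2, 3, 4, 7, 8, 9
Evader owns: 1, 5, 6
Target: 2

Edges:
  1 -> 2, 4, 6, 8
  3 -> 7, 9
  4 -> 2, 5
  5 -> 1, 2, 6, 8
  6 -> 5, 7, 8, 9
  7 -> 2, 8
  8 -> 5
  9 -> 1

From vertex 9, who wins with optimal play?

A0 = {2}
A1: add {4, 7} — 4 (Pursuer) has 4→2; 7 (Pursuer) has 7→2.
A2: add {3} — 3 (Pursuer) has 3→7.
A3 = A2; e.g. 1 (Evader) can still go to 6. Fixed point.
9 never enters the attractor, so Evader can avoid the target forever.

Evader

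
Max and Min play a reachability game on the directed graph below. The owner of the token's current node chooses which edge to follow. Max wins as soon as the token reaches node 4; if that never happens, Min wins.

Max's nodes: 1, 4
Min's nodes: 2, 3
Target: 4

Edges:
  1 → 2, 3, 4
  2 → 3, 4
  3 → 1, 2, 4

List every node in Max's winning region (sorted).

1, 4

A0 = {4}
A1: add {1} — 1 (Max) has 1→4.
A2 = A1; e.g. 2 (Min) can still go to 3. Fixed point.
Max's winning region = {1, 4}.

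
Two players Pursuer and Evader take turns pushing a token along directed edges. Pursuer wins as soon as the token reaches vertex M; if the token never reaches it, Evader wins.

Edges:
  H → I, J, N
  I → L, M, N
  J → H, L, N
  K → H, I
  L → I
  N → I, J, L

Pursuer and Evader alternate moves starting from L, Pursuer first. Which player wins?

Evader

Track states (vertex, player-to-move).
A0 = {(M,Pursuer), (M,Evader)}
A1: add {(I,Pursuer)}.
A2: add {(L,Evader)}.
A3: add {(J,Pursuer), (N,Pursuer)}.
A4: add {(H,Evader)}.
A5: add {(K,Pursuer)}.
A6 = A5; e.g. (H,Pursuer) stays out. (L,Pursuer) never enters ⇒ Evader avoids the target.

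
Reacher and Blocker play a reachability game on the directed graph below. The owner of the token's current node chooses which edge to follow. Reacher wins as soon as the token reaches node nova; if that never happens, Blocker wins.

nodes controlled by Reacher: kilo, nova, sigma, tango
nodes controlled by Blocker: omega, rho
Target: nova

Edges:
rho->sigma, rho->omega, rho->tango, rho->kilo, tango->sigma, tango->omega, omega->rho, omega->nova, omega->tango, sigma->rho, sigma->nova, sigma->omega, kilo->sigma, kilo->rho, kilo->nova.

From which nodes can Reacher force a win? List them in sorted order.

kilo, nova, sigma, tango

A0 = {nova}
A1: add {kilo, sigma} — sigma (Reacher) has sigma→nova; kilo (Reacher) has kilo→nova.
A2: add {tango} — tango (Reacher) has tango→sigma.
A3 = A2; e.g. rho (Blocker) can still go to omega. Fixed point.
Reacher's winning region = {kilo, nova, sigma, tango}.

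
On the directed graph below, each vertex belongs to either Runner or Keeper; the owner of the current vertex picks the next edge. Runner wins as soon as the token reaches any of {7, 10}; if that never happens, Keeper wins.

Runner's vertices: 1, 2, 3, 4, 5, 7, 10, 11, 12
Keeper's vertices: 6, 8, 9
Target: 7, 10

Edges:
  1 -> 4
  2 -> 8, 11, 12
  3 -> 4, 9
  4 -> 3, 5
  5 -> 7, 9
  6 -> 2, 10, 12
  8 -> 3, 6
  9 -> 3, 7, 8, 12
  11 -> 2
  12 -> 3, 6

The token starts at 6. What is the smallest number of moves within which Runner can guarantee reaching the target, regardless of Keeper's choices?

6

A0 = {7, 10}
A1: add {5} — 5 (Runner) has 5→7.
A2: add {4} — 4 (Runner) has 4→5.
A3: add {1, 3} — 1 (Runner) has 1→4; 3 (Runner) has 3→4.
A4: add {12} — 12 (Runner) has 12→3.
A5: add {2} — 2 (Runner) has 2→12.
A6: add {6, 11} — 6 (Keeper): all of {2, 10, 12} already in; 11 (Runner) has 11→2.
6 enters the attractor at level 6, so Runner can force the target in 6 moves from there.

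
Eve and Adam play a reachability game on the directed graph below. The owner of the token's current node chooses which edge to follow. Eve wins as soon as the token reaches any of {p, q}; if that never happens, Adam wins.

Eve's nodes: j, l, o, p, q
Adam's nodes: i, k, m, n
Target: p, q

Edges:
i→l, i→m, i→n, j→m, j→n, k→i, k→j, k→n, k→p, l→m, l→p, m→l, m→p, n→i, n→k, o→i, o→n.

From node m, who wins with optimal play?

A0 = {p, q}
A1: add {l} — l (Eve) has l→p.
A2: add {m} — m (Adam): all of {l, p} already in.
m ∈ A2, so Eve can force the target.

Eve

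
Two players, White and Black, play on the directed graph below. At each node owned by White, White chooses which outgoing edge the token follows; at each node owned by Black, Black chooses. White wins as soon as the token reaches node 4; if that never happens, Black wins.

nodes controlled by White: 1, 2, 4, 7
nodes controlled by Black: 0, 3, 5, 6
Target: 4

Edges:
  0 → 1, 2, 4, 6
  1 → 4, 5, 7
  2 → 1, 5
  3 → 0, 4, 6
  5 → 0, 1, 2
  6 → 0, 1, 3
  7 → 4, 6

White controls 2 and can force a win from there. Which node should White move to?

A0 = {4}
A1: add {1, 7} — 1 (White) has 1→4; 7 (White) has 7→4.
A2: add {2} — 2 (White) has 2→1.
A3 = A2; e.g. 0 (Black) can still go to 6. Fixed point.
From 2, successor 1 is in the attractor (rank 1); the other successor 5 is not.

1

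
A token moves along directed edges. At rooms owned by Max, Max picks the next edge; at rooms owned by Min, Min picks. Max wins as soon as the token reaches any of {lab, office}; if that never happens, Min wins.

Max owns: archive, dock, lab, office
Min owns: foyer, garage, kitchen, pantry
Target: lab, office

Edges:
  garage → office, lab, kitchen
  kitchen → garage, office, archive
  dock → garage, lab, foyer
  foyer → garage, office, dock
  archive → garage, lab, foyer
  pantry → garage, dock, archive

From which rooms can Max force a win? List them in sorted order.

archive, dock, lab, office

A0 = {lab, office}
A1: add {archive, dock} — dock (Max) has dock→lab; archive (Max) has archive→lab.
A2 = A1; e.g. garage (Min) can still go to kitchen. Fixed point.
Max's winning region = {archive, dock, lab, office}.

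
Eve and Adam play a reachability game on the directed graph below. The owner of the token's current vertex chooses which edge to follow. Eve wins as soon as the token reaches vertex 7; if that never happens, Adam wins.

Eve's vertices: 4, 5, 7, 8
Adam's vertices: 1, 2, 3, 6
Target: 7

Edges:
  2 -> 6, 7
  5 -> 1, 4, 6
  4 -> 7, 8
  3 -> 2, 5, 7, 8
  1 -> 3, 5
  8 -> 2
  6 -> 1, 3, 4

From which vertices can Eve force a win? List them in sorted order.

A0 = {7}
A1: add {4} — 4 (Eve) has 4→7.
A2: add {5} — 5 (Eve) has 5→4.
A3 = A2; e.g. 1 (Adam) can still go to 3. Fixed point.
Eve's winning region = {4, 5, 7}.

4, 5, 7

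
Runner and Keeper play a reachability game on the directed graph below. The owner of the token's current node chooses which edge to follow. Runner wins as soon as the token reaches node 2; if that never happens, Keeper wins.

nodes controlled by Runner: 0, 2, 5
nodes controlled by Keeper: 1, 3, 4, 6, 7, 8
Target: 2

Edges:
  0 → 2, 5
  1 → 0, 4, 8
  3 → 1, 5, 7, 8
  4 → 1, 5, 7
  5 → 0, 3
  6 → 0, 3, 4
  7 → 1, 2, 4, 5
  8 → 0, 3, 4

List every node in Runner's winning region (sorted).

0, 2, 5

A0 = {2}
A1: add {0} — 0 (Runner) has 0→2.
A2: add {5} — 5 (Runner) has 5→0.
A3 = A2; e.g. 1 (Keeper) can still go to 4. Fixed point.
Runner's winning region = {0, 2, 5}.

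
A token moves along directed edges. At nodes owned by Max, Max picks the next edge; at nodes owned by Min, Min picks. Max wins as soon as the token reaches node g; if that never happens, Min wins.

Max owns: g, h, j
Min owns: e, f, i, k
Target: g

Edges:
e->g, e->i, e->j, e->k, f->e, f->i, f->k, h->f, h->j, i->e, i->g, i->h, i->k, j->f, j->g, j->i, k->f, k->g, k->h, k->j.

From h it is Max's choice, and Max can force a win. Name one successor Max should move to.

A0 = {g}
A1: add {j} — j (Max) has j→g.
A2: add {h} — h (Max) has h→j.
A3 = A2; e.g. e (Min) can still go to i. Fixed point.
From h, successor j is in the attractor (rank 1); the other successor f is not.

j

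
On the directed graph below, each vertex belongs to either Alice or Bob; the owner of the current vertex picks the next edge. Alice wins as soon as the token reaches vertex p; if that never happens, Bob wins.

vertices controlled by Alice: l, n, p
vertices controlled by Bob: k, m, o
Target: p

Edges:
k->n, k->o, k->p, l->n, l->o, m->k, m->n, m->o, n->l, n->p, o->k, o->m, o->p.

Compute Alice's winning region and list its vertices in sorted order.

l, n, p

A0 = {p}
A1: add {n} — n (Alice) has n→p.
A2: add {l} — l (Alice) has l→n.
A3 = A2; e.g. k (Bob) can still go to o. Fixed point.
Alice's winning region = {l, n, p}.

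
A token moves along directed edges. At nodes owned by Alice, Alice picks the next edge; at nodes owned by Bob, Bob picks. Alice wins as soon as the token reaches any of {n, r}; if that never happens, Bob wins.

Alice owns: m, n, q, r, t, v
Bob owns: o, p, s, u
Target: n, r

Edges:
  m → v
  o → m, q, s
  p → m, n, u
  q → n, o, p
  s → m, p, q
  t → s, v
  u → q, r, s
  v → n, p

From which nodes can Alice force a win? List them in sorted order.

A0 = {n, r}
A1: add {q, v} — q (Alice) has q→n; v (Alice) has v→n.
A2: add {m, t} — m (Alice) has m→v; t (Alice) has t→v.
A3 = A2; e.g. o (Bob) can still go to s. Fixed point.
Alice's winning region = {m, n, q, r, t, v}.

m, n, q, r, t, v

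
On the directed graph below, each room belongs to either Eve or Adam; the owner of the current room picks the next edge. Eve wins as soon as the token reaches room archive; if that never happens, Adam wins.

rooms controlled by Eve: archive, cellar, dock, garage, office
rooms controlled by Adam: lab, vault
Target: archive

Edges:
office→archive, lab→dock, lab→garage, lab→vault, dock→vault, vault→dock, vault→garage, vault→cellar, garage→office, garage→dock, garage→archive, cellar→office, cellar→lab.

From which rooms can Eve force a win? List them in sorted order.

A0 = {archive}
A1: add {garage, office} — office (Eve) has office→archive; garage (Eve) has garage→archive.
A2: add {cellar} — cellar (Eve) has cellar→office.
A3 = A2; e.g. dock (Eve) has no edge into A2. Fixed point.
Eve's winning region = {archive, cellar, garage, office}.

archive, cellar, garage, office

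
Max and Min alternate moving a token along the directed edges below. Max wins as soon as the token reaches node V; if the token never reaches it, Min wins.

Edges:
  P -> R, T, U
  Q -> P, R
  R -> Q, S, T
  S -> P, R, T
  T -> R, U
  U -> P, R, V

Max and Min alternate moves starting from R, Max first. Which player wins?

Min

Track states (vertex, player-to-move).
A0 = {(V,Max), (V,Min)}
A1: add {(U,Max)}.
A2 = A1; e.g. (P,Max) stays out. (R,Max) never enters ⇒ Min avoids the target.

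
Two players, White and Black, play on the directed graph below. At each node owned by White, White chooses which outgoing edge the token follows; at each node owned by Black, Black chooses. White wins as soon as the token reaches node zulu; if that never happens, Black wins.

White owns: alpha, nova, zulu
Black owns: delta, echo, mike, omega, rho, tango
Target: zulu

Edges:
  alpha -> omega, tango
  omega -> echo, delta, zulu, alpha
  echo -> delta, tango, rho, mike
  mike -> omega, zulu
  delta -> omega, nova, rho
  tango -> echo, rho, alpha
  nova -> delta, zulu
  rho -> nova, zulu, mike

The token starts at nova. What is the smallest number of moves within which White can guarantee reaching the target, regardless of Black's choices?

A0 = {zulu}
A1: add {nova} — nova (White) has nova→zulu.
A2 = A1; e.g. echo (Black) can still go to delta. Fixed point.
nova enters the attractor at level 1, so White can force the target in 1 move from there.

1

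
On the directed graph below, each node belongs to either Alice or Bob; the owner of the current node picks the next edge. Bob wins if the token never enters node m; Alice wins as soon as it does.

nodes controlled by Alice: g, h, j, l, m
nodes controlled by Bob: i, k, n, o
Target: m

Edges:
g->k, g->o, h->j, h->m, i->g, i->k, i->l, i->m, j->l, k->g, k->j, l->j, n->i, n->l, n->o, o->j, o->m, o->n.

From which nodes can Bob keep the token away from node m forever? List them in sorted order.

g, i, j, k, l, n, o

A0 = {m}
A1: add {h} — h (Alice) has h→m.
A2 = A1; e.g. g (Alice) has no edge into A1. Fixed point.
Alice's attractor = {h, m}; Bob avoids the target exactly from the complement.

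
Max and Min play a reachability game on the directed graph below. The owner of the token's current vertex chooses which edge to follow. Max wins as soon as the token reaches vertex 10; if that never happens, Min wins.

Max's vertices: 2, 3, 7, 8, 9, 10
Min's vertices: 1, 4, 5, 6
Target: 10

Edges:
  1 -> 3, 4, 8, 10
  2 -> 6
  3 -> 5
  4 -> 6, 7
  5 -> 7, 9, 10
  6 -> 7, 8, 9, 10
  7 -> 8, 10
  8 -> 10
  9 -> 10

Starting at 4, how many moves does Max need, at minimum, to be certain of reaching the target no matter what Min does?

3

A0 = {10}
A1: add {7, 8, 9} — 7 (Max) has 7→10; 8 (Max) has 8→10; 9 (Max) has 9→10.
A2: add {5, 6} — 5 (Min): all of {7, 9, 10} already in; 6 (Min): all of {7, 8, 9, 10} already in.
A3: add {2, 3, 4} — 2 (Max) has 2→6; 3 (Max) has 3→5; 4 (Min): all of {6, 7} already in.
4 enters the attractor at level 3, so Max can force the target in 3 moves from there.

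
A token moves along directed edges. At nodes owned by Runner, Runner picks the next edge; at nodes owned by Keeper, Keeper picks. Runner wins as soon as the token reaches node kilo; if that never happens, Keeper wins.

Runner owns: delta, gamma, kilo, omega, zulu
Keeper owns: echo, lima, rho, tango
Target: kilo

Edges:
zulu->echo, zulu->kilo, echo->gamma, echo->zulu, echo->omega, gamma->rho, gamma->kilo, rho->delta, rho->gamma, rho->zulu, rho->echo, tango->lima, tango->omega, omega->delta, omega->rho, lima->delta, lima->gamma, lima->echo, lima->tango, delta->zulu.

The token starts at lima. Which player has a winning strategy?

Keeper

A0 = {kilo}
A1: add {gamma, zulu} — gamma (Runner) has gamma→kilo; zulu (Runner) has zulu→kilo.
A2: add {delta} — delta (Runner) has delta→zulu.
A3: add {omega} — omega (Runner) has omega→delta.
A4: add {echo} — echo (Keeper): all of {gamma, zulu, omega} already in.
A5: add {rho} — rho (Keeper): all of {delta, gamma, zulu, echo} already in.
A6 = A5; e.g. lima (Keeper) can still go to tango. Fixed point.
lima never enters the attractor, so Keeper can avoid the target forever.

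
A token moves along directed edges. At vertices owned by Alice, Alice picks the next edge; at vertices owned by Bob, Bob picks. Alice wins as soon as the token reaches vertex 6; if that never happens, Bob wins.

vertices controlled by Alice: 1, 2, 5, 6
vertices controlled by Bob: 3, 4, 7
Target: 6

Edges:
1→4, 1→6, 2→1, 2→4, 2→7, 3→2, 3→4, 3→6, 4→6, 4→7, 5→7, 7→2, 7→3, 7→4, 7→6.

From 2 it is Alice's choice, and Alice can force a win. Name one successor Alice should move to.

A0 = {6}
A1: add {1} — 1 (Alice) has 1→6.
A2: add {2} — 2 (Alice) has 2→1.
A3 = A2; e.g. 3 (Bob) can still go to 4. Fixed point.
From 2, successor 1 is in the attractor (rank 1); the other successors 4, 7 are not.

1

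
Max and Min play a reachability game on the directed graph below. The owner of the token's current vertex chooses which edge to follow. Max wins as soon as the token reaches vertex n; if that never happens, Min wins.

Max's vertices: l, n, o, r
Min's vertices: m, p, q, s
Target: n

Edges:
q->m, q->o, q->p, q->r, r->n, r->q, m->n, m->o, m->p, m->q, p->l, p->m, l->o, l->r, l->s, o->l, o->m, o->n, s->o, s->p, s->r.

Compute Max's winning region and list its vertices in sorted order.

A0 = {n}
A1: add {o, r} — o (Max) has o→n; r (Max) has r→n.
A2: add {l} — l (Max) has l→o.
A3 = A2; e.g. m (Min) can still go to p. Fixed point.
Max's winning region = {l, n, o, r}.

l, n, o, r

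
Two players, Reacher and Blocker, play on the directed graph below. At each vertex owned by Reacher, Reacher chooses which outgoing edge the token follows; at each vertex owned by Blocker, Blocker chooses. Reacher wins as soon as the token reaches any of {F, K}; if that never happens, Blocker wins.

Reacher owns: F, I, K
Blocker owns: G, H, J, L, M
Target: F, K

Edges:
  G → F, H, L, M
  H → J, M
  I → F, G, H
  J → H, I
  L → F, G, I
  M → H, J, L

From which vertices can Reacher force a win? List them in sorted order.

A0 = {F, K}
A1: add {I} — I (Reacher) has I→F.
A2 = A1; e.g. G (Blocker) can still go to H. Fixed point.
Reacher's winning region = {F, I, K}.

F, I, K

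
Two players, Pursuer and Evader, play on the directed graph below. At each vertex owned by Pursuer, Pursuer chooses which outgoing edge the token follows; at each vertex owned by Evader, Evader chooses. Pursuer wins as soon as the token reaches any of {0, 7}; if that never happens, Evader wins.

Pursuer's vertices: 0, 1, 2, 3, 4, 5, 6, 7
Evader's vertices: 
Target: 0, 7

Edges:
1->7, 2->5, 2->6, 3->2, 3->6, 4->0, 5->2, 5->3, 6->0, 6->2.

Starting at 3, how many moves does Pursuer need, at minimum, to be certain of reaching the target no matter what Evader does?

A0 = {0, 7}
A1: add {1, 4, 6} — 1 (Pursuer) has 1→7; 4 (Pursuer) has 4→0; 6 (Pursuer) has 6→0.
A2: add {2, 3} — 2 (Pursuer) has 2→6; 3 (Pursuer) has 3→6.
3 enters the attractor at level 2, so Pursuer can force the target in 2 moves from there.

2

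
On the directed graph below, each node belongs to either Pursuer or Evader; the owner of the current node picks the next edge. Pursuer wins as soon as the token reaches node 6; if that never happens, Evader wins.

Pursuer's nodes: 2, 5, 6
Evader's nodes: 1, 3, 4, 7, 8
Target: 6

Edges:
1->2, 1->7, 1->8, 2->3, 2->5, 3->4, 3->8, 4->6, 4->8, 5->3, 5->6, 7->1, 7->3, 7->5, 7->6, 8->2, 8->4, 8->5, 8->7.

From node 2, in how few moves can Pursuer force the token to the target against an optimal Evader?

A0 = {6}
A1: add {5} — 5 (Pursuer) has 5→6.
A2: add {2} — 2 (Pursuer) has 2→5.
A3 = A2; e.g. 1 (Evader) can still go to 7. Fixed point.
2 enters the attractor at level 2, so Pursuer can force the target in 2 moves from there.

2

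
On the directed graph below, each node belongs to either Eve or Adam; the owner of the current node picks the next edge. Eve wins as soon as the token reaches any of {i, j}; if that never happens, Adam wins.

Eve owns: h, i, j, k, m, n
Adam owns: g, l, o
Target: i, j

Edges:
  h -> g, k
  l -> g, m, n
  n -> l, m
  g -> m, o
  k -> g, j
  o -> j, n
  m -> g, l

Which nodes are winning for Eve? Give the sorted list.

h, i, j, k

A0 = {i, j}
A1: add {k} — k (Eve) has k→j.
A2: add {h} — h (Eve) has h→k.
A3 = A2; e.g. g (Adam) can still go to m. Fixed point.
Eve's winning region = {h, i, j, k}.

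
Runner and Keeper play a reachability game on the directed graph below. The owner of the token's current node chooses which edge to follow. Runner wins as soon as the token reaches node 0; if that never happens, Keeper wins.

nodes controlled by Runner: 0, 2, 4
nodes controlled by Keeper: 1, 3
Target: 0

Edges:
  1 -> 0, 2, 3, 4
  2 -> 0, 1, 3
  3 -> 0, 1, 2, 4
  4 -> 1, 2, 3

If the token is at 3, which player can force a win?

A0 = {0}
A1: add {2} — 2 (Runner) has 2→0.
A2: add {4} — 4 (Runner) has 4→2.
A3 = A2; e.g. 1 (Keeper) can still go to 3. Fixed point.
3 never enters the attractor, so Keeper can avoid the target forever.

Keeper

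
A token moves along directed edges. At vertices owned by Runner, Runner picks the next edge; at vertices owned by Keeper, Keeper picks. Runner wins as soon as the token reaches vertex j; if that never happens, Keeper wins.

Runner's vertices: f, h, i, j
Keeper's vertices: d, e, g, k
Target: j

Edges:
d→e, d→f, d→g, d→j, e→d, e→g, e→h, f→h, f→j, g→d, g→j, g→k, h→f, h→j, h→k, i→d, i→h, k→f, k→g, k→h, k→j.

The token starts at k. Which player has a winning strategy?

Keeper

A0 = {j}
A1: add {f, h} — f (Runner) has f→j; h (Runner) has h→j.
A2: add {i} — i (Runner) has i→h.
A3 = A2; e.g. d (Keeper) can still go to e. Fixed point.
k never enters the attractor, so Keeper can avoid the target forever.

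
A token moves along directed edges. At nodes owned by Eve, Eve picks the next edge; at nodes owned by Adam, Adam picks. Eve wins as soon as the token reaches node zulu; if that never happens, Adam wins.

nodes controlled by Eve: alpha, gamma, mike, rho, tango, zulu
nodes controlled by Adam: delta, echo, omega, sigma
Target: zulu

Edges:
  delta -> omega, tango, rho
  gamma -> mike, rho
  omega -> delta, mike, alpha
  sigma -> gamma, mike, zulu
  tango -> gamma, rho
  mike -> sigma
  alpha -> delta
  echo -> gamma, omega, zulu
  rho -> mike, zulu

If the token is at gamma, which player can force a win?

Eve

A0 = {zulu}
A1: add {rho} — rho (Eve) has rho→zulu.
A2: add {gamma, tango} — gamma (Eve) has gamma→rho; tango (Eve) has tango→rho.
A3 = A2; e.g. delta (Adam) can still go to omega. Fixed point.
gamma ∈ A2, so Eve can force the target.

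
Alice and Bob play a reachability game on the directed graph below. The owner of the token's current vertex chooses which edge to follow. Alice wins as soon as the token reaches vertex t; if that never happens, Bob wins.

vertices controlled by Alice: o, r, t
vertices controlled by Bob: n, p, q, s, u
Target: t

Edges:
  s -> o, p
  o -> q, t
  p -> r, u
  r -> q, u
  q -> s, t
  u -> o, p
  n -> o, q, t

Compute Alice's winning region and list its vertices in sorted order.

A0 = {t}
A1: add {o} — o (Alice) has o→t.
A2 = A1; e.g. n (Bob) can still go to q. Fixed point.
Alice's winning region = {o, t}.

o, t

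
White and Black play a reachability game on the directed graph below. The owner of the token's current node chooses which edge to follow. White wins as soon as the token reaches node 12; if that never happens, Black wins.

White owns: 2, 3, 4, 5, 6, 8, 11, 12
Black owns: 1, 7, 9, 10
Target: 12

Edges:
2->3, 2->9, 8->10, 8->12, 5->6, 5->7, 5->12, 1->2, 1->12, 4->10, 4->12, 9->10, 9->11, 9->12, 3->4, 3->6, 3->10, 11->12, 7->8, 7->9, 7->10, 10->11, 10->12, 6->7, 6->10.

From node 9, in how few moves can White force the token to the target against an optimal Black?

3

A0 = {12}
A1: add {4, 5, 8, 11} — 4 (White) has 4→12; 5 (White) has 5→12; 8 (White) has 8→12; 11 (White) has 11→12.
A2: add {3, 10} — 3 (White) has 3→4; 10 (Black): all of {11, 12} already in.
A3: add {2, 6, 9} — 2 (White) has 2→3; 6 (White) has 6→10; 9 (Black): all of {10, 11, 12} already in.
9 enters the attractor at level 3, so White can force the target in 3 moves from there.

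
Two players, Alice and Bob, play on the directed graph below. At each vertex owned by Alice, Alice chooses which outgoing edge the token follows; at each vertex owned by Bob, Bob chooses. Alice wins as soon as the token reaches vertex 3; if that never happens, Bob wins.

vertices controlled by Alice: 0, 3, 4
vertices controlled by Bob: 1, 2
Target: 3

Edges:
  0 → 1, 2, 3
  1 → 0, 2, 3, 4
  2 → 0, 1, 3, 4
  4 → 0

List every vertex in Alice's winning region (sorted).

0, 3, 4

A0 = {3}
A1: add {0} — 0 (Alice) has 0→3.
A2: add {4} — 4 (Alice) has 4→0.
A3 = A2; e.g. 1 (Bob) can still go to 2. Fixed point.
Alice's winning region = {0, 3, 4}.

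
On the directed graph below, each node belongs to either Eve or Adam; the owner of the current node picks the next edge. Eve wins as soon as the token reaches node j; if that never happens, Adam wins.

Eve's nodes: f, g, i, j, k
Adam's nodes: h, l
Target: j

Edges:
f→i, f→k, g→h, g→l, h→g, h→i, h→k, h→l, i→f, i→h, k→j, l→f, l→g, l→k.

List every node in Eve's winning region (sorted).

A0 = {j}
A1: add {k} — k (Eve) has k→j.
A2: add {f} — f (Eve) has f→k.
A3: add {i} — i (Eve) has i→f.
A4 = A3; e.g. g (Eve) has no edge into A3. Fixed point.
Eve's winning region = {f, i, j, k}.

f, i, j, k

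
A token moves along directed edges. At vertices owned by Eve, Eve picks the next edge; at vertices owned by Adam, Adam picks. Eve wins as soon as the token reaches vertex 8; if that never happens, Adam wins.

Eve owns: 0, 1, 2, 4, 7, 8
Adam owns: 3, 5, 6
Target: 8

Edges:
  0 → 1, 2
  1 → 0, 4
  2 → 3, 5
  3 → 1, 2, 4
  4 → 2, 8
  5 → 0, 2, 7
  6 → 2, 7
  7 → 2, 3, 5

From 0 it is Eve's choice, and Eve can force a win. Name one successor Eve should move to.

A0 = {8}
A1: add {4} — 4 (Eve) has 4→8.
A2: add {1} — 1 (Eve) has 1→4.
A3: add {0} — 0 (Eve) has 0→1.
A4 = A3; e.g. 2 (Eve) has no edge into A3. Fixed point.
From 0, successor 1 is in the attractor (rank 2); the other successor 2 is not.

1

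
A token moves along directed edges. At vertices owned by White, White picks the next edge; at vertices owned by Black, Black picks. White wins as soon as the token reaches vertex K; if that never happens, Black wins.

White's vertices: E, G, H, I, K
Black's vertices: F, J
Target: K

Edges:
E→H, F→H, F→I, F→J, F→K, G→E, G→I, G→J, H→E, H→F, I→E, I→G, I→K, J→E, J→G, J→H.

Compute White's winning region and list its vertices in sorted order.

G, I, K

A0 = {K}
A1: add {I} — I (White) has I→K.
A2: add {G} — G (White) has G→I.
A3 = A2; e.g. E (White) has no edge into A2. Fixed point.
White's winning region = {G, I, K}.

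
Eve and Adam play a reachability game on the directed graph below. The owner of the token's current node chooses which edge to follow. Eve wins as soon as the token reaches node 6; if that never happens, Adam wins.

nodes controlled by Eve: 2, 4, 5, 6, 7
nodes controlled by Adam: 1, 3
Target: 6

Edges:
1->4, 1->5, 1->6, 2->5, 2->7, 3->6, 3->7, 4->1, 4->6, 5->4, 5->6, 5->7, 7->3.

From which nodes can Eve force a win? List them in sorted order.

1, 2, 4, 5, 6

A0 = {6}
A1: add {4, 5} — 4 (Eve) has 4→6; 5 (Eve) has 5→6.
A2: add {1, 2} — 1 (Adam): all of {4, 5, 6} already in; 2 (Eve) has 2→5.
A3 = A2; e.g. 3 (Adam) can still go to 7. Fixed point.
Eve's winning region = {1, 2, 4, 5, 6}.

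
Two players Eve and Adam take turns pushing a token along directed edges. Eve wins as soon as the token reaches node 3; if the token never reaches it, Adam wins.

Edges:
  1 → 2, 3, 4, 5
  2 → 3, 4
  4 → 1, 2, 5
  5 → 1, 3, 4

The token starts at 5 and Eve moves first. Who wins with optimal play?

Track states (vertex, player-to-move).
A0 = {(3,Eve), (3,Adam)}
A1: add {(1,Eve), (2,Eve), (5,Eve)}.
(5,Eve) ∈ A1 ⇒ Eve forces the target.

Eve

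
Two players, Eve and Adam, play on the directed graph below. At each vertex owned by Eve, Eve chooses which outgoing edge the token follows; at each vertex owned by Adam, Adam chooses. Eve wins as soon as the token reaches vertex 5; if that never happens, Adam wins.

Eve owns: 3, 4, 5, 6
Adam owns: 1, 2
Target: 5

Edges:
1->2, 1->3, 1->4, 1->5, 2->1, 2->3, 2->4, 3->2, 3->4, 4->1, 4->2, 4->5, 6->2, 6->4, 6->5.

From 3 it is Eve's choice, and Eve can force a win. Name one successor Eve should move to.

A0 = {5}
A1: add {4, 6} — 4 (Eve) has 4→5; 6 (Eve) has 6→5.
A2: add {3} — 3 (Eve) has 3→4.
A3 = A2; e.g. 1 (Adam) can still go to 2. Fixed point.
From 3, successor 4 is in the attractor (rank 1); the other successor 2 is not.

4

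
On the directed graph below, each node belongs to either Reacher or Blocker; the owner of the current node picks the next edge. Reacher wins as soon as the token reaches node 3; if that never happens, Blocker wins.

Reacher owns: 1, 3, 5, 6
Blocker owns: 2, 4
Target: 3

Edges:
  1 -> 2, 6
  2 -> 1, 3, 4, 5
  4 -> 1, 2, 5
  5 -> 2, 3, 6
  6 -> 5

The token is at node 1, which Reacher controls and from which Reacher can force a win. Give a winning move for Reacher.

6

A0 = {3}
A1: add {5} — 5 (Reacher) has 5→3.
A2: add {6} — 6 (Reacher) has 6→5.
A3: add {1} — 1 (Reacher) has 1→6.
A4 = A3; e.g. 2 (Blocker) can still go to 4. Fixed point.
From 1, successor 6 is in the attractor (rank 2); the other successor 2 is not.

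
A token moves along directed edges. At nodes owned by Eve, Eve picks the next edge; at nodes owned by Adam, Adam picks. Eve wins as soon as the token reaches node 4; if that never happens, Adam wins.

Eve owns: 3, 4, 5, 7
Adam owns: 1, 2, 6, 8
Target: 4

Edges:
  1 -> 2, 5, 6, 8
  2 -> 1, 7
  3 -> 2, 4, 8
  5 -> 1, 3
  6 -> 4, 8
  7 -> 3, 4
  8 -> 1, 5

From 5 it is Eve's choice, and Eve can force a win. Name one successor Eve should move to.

3

A0 = {4}
A1: add {3, 7} — 3 (Eve) has 3→4; 7 (Eve) has 7→4.
A2: add {5} — 5 (Eve) has 5→3.
A3 = A2; e.g. 1 (Adam) can still go to 2. Fixed point.
From 5, successor 3 is in the attractor (rank 1); the other successor 1 is not.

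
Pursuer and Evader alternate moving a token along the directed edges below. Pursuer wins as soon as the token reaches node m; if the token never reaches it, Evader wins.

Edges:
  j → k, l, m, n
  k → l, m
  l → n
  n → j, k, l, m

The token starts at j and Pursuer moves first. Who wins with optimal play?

Track states (vertex, player-to-move).
A0 = {(m,Pursuer), (m,Evader)}
A1: add {(j,Pursuer), (k,Pursuer), (n,Pursuer)}.
(j,Pursuer) ∈ A1 ⇒ Pursuer forces the target.

Pursuer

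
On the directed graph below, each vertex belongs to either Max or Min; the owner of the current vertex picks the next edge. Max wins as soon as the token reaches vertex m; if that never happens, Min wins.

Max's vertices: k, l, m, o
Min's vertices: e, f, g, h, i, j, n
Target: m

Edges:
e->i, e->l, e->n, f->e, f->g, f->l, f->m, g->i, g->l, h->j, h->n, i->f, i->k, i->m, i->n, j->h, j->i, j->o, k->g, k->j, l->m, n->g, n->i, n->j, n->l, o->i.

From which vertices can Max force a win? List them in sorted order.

A0 = {m}
A1: add {l} — l (Max) has l→m.
A2 = A1; e.g. e (Min) can still go to i. Fixed point.
Max's winning region = {l, m}.

l, m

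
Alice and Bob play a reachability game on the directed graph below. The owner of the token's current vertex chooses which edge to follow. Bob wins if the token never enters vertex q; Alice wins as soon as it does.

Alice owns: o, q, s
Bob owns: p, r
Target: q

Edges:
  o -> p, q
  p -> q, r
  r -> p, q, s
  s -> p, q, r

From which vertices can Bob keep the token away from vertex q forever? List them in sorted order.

A0 = {q}
A1: add {o, s} — o (Alice) has o→q; s (Alice) has s→q.
A2 = A1; e.g. p (Bob) can still go to r. Fixed point.
Alice's attractor = {o, q, s}; Bob avoids the target exactly from the complement.

p, r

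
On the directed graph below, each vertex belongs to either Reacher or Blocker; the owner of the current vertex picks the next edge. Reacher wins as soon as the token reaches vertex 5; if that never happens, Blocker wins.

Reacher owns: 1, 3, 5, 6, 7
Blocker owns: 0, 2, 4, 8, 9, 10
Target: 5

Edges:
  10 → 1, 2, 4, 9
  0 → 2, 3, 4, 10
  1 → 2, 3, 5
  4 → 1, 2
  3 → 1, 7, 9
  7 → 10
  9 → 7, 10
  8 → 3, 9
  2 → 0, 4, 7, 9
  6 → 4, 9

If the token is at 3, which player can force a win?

Reacher

A0 = {5}
A1: add {1} — 1 (Reacher) has 1→5.
A2: add {3} — 3 (Reacher) has 3→1.
A3 = A2; e.g. 0 (Blocker) can still go to 2. Fixed point.
3 ∈ A2, so Reacher can force the target.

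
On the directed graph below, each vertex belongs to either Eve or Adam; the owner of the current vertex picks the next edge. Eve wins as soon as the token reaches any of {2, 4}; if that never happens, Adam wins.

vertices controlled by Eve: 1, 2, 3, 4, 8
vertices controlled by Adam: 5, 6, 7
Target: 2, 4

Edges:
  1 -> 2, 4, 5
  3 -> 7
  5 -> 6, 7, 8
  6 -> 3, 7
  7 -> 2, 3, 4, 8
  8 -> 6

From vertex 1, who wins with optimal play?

A0 = {2, 4}
A1: add {1} — 1 (Eve) has 1→2.
A2 = A1; e.g. 3 (Eve) has no edge into A1. Fixed point.
1 ∈ A1, so Eve can force the target.

Eve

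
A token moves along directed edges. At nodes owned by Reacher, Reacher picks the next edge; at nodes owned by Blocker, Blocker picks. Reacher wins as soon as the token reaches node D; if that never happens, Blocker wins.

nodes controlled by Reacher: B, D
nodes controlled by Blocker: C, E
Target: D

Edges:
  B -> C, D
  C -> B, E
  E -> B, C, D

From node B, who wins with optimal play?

Reacher

A0 = {D}
A1: add {B} — B (Reacher) has B→D.
A2 = A1; e.g. C (Blocker) can still go to E. Fixed point.
B ∈ A1, so Reacher can force the target.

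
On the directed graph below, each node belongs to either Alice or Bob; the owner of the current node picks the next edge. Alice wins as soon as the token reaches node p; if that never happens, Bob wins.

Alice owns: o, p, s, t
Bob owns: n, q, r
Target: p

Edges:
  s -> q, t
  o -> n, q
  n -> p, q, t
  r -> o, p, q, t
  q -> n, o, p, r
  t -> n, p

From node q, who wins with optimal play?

Bob

A0 = {p}
A1: add {t} — t (Alice) has t→p.
A2: add {s} — s (Alice) has s→t.
A3 = A2; e.g. n (Bob) can still go to q. Fixed point.
q never enters the attractor, so Bob can avoid the target forever.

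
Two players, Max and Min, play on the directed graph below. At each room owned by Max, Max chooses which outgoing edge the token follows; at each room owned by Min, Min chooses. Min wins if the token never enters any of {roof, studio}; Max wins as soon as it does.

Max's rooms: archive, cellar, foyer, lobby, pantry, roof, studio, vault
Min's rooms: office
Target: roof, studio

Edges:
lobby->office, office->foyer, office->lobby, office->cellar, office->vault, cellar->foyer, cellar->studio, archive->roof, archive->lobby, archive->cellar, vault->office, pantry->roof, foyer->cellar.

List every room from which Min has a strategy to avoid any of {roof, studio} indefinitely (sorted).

lobby, office, vault

A0 = {roof, studio}
A1: add {archive, cellar, pantry} — archive (Max) has archive→roof; pantry (Max) has pantry→roof; cellar (Max) has cellar→studio.
A2: add {foyer} — foyer (Max) has foyer→cellar.
A3 = A2; e.g. lobby (Max) has no edge into A2. Fixed point.
Max's attractor = {archive, cellar, foyer, pantry, roof, studio}; Min avoids the target exactly from the complement.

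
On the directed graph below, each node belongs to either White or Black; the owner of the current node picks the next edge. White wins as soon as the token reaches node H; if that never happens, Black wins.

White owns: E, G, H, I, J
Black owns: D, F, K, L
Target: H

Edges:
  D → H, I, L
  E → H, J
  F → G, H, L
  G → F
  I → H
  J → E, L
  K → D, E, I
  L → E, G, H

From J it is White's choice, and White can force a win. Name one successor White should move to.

E

A0 = {H}
A1: add {E, I} — E (White) has E→H; I (White) has I→H.
A2: add {J} — J (White) has J→E.
A3 = A2; e.g. D (Black) can still go to L. Fixed point.
From J, successor E is in the attractor (rank 1); the other successor L is not.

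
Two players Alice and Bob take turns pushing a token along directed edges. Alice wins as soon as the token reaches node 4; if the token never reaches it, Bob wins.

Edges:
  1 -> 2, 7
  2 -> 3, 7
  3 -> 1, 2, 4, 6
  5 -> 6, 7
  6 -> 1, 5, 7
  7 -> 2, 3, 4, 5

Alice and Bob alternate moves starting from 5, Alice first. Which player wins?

Track states (vertex, player-to-move).
A0 = {(4,Alice), (4,Bob)}
A1: add {(3,Alice), (7,Alice)}.
A2: add {(2,Bob)}.
A3: add {(1,Alice)}.
A4 = A3; e.g. (1,Bob) stays out. (5,Alice) never enters ⇒ Bob avoids the target.

Bob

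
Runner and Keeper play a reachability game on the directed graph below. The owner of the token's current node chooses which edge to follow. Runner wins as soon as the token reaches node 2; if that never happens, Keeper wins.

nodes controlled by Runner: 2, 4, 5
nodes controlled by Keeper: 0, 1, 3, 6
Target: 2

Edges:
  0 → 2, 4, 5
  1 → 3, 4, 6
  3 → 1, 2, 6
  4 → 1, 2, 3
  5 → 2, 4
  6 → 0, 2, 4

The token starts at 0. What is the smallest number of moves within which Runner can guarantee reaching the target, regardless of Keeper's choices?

A0 = {2}
A1: add {4, 5} — 4 (Runner) has 4→2; 5 (Runner) has 5→2.
A2: add {0} — 0 (Keeper): all of {2, 4, 5} already in.
0 enters the attractor at level 2, so Runner can force the target in 2 moves from there.

2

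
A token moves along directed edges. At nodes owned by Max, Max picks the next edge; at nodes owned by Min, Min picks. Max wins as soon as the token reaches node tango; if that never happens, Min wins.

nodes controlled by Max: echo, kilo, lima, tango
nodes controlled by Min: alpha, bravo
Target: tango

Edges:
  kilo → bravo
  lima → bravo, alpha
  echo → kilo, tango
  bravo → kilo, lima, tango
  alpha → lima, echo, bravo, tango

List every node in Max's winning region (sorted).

echo, tango

A0 = {tango}
A1: add {echo} — echo (Max) has echo→tango.
A2 = A1; e.g. kilo (Max) has no edge into A1. Fixed point.
Max's winning region = {echo, tango}.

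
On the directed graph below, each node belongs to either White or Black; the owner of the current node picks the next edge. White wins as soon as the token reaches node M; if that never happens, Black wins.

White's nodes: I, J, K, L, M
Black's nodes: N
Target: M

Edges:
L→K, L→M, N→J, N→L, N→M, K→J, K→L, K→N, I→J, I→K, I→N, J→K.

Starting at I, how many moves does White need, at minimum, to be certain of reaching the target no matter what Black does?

3

A0 = {M}
A1: add {L} — L (White) has L→M.
A2: add {K} — K (White) has K→L.
A3: add {I, J} — I (White) has I→K; J (White) has J→K.
I enters the attractor at level 3, so White can force the target in 3 moves from there.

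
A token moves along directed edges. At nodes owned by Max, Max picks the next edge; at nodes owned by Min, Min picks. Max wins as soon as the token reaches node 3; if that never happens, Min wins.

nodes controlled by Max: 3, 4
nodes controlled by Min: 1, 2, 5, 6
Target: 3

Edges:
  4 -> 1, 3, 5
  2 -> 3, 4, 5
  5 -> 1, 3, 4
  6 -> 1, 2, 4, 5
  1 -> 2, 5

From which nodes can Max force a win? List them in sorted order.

3, 4

A0 = {3}
A1: add {4} — 4 (Max) has 4→3.
A2 = A1; e.g. 1 (Min) can still go to 2. Fixed point.
Max's winning region = {3, 4}.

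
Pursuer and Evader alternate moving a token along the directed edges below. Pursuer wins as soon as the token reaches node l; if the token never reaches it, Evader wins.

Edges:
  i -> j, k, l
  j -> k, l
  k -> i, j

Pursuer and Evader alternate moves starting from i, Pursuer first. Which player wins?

Pursuer

Track states (vertex, player-to-move).
A0 = {(l,Pursuer), (l,Evader)}
A1: add {(i,Pursuer), (j,Pursuer)}.
(i,Pursuer) ∈ A1 ⇒ Pursuer forces the target.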